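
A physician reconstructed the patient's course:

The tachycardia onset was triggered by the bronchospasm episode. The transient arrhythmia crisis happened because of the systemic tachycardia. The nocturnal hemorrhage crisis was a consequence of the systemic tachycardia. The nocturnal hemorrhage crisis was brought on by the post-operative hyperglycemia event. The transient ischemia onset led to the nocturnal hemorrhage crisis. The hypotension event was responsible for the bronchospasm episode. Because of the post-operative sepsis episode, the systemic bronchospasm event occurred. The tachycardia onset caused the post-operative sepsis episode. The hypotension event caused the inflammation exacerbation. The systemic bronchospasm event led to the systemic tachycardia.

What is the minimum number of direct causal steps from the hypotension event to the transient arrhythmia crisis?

Shortest chain: the hypotension event → the bronchospasm episode → the tachycardia onset → the post-operative sepsis episode → the systemic bronchospasm event → the systemic tachycardia → the transient arrhythmia crisis.

6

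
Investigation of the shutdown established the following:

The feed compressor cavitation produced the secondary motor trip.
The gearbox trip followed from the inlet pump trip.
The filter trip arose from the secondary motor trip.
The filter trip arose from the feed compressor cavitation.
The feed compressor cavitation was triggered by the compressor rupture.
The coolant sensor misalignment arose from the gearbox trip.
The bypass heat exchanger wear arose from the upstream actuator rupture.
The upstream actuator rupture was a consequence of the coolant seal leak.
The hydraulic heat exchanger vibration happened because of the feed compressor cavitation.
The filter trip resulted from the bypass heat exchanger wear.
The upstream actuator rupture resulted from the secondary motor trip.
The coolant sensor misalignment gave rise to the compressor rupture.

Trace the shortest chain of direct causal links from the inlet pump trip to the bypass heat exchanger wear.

the inlet pump trip → the gearbox trip → the coolant sensor misalignment → the compressor rupture → the feed compressor cavitation → the secondary motor trip → the upstream actuator rupture → the bypass heat exchanger wear

the inlet pump trip → the gearbox trip
the gearbox trip → the coolant sensor misalignment
the coolant sensor misalignment → the compressor rupture
the compressor rupture → the feed compressor cavitation
the feed compressor cavitation → the secondary motor trip
the secondary motor trip → the upstream actuator rupture
the upstream actuator rupture → the bypass heat exchanger wear
Length: 7 steps.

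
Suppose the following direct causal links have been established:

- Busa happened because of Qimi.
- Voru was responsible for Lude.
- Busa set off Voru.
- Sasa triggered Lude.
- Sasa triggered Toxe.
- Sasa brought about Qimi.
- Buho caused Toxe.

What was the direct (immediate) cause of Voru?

Busa

Upstream contributors include Sasa, Qimi, but only Busa feeds directly into Voru.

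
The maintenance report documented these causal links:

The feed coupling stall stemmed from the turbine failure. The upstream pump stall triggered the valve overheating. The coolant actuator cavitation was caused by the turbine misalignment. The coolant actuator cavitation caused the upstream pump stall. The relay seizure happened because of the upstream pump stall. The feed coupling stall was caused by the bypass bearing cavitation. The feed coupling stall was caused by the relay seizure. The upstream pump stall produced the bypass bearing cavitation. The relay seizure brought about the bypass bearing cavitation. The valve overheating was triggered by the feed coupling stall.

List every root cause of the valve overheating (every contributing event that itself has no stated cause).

Tracing upstream from the valve overheating: the valve overheating ← the upstream pump stall ← the coolant actuator cavitation ← the turbine misalignment.
A separate upstream branch: the valve overheating ← the feed coupling stall ← the turbine failure.
Each of those chain origins has no stated cause.

the turbine failure, the turbine misalignment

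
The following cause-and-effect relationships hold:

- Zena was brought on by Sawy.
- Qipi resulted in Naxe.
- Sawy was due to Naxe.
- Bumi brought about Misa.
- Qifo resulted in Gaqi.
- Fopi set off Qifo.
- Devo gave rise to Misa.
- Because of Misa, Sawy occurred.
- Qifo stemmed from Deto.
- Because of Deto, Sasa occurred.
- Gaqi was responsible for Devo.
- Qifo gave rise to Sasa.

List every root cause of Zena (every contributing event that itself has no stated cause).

Tracing upstream from Zena: Zena ← Sawy ← Naxe ← Qipi.
A separate upstream branch: Zena ← Sawy ← Misa ← Devo ← Gaqi ← Qifo ← Fopi.
A separate upstream branch: Zena ← Sawy ← Misa ← Devo ← Gaqi ← Qifo ← Deto.
A separate upstream branch: Zena ← Sawy ← Misa ← Bumi.
Each of those chain origins has no stated cause.

Bumi, Deto, Fopi, Qipi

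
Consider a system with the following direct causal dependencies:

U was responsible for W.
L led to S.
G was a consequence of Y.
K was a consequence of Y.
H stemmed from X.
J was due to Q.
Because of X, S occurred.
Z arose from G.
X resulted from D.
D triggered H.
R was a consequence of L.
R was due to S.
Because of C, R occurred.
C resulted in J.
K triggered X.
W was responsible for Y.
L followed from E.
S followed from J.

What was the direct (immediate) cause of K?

Upstream contributors include U, W, but only Y feeds directly into K.

Y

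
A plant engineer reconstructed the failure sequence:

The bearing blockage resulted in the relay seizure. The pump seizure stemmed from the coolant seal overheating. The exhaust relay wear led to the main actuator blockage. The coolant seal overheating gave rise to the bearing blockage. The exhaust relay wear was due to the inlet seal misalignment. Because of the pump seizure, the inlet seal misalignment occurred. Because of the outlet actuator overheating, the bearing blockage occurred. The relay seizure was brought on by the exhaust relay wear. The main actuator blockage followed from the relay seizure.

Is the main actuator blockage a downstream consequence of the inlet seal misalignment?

Yes

There is a causal chain: the inlet seal misalignment → the exhaust relay wear → the main actuator blockage.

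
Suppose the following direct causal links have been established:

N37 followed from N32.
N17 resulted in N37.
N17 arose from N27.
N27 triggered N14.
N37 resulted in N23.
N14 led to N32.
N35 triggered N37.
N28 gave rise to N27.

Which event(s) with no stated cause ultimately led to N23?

Tracing upstream from N23: N23 ← N37 ← N17 ← N27 ← N28.
A separate upstream branch: N23 ← N37 ← N35.
Each of those chain origins has no stated cause.

N28, N35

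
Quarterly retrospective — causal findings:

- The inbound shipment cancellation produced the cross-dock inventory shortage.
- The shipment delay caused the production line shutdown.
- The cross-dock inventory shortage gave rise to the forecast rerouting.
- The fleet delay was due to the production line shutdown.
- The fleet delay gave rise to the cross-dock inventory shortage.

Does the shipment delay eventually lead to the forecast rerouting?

There is a causal chain: the shipment delay → the production line shutdown → the fleet delay → the cross-dock inventory shortage → the forecast rerouting.

Yes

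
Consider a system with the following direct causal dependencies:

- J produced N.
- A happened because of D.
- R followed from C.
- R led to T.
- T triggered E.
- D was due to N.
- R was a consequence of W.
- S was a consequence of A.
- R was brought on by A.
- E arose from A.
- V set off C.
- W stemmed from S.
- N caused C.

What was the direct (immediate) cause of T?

Upstream contributors include J, N, D, A, S, W, C, V, but only R feeds directly into T.

R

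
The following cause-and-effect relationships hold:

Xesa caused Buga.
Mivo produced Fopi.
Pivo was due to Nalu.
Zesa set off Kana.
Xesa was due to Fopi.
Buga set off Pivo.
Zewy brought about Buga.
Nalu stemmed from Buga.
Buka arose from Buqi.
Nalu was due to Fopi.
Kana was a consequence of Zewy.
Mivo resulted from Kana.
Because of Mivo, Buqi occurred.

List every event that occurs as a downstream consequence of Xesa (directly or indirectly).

Direct effects: Buga.
2 steps out: Nalu, Pivo.
Not reachable from it: Zewy, Kana, Mivo, Buqi, Buka, Fopi, Zesa.

Buga, Nalu, Pivo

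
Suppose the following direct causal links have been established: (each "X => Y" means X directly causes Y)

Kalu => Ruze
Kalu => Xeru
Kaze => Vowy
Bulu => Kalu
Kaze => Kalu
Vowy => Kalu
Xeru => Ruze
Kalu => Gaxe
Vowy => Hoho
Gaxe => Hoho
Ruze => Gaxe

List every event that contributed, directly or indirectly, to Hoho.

Immediate causes of Hoho: Vowy, Gaxe.
Further upstream: Kaze, Kalu, Xeru, Ruze, Bulu.

Bulu, Gaxe, Kalu, Kaze, Ruze, Vowy, Xeru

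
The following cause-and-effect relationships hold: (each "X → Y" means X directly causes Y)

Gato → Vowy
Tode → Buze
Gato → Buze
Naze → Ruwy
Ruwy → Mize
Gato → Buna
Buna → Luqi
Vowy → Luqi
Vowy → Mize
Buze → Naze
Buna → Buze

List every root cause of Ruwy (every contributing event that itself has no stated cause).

Tracing upstream from Ruwy: Ruwy ← Naze ← Buze ← Gato.
A separate upstream branch: Ruwy ← Naze ← Buze ← Tode.
Each of those chain origins has no stated cause.

Gato, Tode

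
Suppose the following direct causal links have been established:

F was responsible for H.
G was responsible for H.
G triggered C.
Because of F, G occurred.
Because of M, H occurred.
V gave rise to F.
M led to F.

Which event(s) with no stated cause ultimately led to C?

M, V

Tracing upstream from C: C ← G ← F ← M.
A separate upstream branch: C ← G ← F ← V.
Each of those chain origins has no stated cause.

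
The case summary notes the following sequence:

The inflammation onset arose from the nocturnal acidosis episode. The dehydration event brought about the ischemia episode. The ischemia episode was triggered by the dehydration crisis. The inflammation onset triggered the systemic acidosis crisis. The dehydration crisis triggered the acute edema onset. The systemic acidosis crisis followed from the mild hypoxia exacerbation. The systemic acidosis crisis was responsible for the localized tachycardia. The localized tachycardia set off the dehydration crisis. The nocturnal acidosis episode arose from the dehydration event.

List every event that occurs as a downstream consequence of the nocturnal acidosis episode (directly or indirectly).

the acute edema onset, the dehydration crisis, the inflammation onset, the ischemia episode, the localized tachycardia, the systemic acidosis crisis

Direct effects: the inflammation onset.
2 steps out: the systemic acidosis crisis.
3 steps out: the localized tachycardia.
4 steps out: the dehydration crisis.
5 steps out: the ischemia episode, the acute edema onset.
Not reachable from it: the dehydration event, the mild hypoxia exacerbation.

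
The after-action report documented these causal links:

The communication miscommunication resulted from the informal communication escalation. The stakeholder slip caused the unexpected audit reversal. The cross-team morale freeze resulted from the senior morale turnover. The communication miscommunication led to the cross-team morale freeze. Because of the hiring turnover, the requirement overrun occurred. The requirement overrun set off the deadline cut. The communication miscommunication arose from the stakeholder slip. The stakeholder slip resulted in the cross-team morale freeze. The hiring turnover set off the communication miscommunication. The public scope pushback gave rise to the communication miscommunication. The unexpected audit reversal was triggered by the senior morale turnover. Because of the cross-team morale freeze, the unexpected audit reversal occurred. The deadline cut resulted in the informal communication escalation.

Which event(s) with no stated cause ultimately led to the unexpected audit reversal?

Tracing upstream from the unexpected audit reversal: the unexpected audit reversal ← the cross-team morale freeze ← the communication miscommunication ← the hiring turnover.
A separate upstream branch: the unexpected audit reversal ← the stakeholder slip.
A separate upstream branch: the unexpected audit reversal ← the cross-team morale freeze ← the communication miscommunication ← the public scope pushback.
A separate upstream branch: the unexpected audit reversal ← the senior morale turnover.
Each of those chain origins has no stated cause.

the hiring turnover, the public scope pushback, the senior morale turnover, the stakeholder slip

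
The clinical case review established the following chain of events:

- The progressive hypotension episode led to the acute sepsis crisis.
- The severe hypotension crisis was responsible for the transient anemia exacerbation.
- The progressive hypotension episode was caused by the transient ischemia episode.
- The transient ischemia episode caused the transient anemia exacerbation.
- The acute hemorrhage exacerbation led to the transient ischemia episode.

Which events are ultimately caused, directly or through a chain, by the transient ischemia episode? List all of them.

the acute sepsis crisis, the progressive hypotension episode, the transient anemia exacerbation

Direct effects: the transient anemia exacerbation, the progressive hypotension episode.
2 steps out: the acute sepsis crisis.
Not reachable from it: the severe hypotension crisis, the acute hemorrhage exacerbation.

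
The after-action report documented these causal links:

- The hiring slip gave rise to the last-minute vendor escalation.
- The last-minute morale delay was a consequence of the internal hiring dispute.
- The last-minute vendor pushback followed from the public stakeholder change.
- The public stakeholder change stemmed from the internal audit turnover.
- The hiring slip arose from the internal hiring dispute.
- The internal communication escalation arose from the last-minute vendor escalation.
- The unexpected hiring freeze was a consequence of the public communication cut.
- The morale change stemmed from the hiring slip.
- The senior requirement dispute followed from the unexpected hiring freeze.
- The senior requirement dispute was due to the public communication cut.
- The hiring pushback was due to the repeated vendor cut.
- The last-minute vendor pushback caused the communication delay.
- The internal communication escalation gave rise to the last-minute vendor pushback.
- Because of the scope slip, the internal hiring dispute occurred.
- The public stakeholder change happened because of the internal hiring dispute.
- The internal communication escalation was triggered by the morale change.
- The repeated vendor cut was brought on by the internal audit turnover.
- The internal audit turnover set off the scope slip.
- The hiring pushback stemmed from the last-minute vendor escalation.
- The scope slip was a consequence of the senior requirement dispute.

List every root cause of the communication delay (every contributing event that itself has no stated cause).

Tracing upstream from the communication delay: the communication delay ← the last-minute vendor pushback ← the public stakeholder change ← the internal audit turnover.
A separate upstream branch: the communication delay ← the last-minute vendor pushback ← the public stakeholder change ← the internal hiring dispute ← the scope slip ← the senior requirement dispute ← the public communication cut.
Each of those chain origins has no stated cause.

the internal audit turnover, the public communication cut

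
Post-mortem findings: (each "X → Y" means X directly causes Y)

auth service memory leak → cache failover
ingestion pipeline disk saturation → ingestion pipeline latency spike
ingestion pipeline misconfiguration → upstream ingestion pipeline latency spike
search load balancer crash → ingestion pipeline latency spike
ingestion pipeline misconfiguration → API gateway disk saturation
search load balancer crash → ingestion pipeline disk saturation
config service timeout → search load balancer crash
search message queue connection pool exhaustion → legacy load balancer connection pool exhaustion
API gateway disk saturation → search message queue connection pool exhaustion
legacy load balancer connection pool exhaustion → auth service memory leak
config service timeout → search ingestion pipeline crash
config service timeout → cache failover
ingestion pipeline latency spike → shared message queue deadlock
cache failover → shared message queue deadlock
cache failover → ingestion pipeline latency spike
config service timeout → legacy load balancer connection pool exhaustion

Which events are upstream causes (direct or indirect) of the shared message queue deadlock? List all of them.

the API gateway disk saturation, the auth service memory leak, the cache failover, the config service timeout, the ingestion pipeline disk saturation, the ingestion pipeline latency spike, the ingestion pipeline misconfiguration, the legacy load balancer connection pool exhaustion, the search load balancer crash, the search message queue connection pool exhaustion

Immediate causes of the shared message queue deadlock: the cache failover, the ingestion pipeline latency spike.
Further upstream: the ingestion pipeline misconfiguration, the config service timeout, the API gateway disk saturation, the search message queue connection pool exhaustion, the legacy load balancer connection pool exhaustion, the search load balancer crash, the auth service memory leak, the ingestion pipeline disk saturation.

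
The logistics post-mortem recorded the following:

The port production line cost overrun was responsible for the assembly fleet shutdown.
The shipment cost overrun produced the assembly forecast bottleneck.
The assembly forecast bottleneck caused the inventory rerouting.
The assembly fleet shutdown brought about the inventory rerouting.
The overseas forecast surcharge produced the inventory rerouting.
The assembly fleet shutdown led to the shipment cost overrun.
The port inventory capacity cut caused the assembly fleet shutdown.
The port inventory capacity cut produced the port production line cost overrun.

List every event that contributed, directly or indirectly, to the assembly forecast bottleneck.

the assembly fleet shutdown, the port inventory capacity cut, the port production line cost overrun, the shipment cost overrun

Immediate cause of the assembly forecast bottleneck: the shipment cost overrun.
Further upstream: the port inventory capacity cut, the port production line cost overrun, the assembly fleet shutdown.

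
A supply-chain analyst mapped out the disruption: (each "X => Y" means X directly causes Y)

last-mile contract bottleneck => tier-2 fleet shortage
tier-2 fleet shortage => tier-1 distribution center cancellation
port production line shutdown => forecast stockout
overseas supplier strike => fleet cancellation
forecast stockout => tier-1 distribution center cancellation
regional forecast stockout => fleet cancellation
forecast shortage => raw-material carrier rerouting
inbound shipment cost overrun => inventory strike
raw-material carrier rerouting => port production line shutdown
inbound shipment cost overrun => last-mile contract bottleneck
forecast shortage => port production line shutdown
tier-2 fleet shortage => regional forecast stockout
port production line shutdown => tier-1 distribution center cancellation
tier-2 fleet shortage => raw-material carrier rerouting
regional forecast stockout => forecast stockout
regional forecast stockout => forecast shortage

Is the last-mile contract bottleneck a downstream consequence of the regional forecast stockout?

No

The regional forecast stockout leads to the forecast shortage, the raw-material carrier rerouting, the fleet cancellation, the port production line shutdown, the forecast stockout, the tier-1 distribution center cancellation; the last-mile contract bottleneck is not among them.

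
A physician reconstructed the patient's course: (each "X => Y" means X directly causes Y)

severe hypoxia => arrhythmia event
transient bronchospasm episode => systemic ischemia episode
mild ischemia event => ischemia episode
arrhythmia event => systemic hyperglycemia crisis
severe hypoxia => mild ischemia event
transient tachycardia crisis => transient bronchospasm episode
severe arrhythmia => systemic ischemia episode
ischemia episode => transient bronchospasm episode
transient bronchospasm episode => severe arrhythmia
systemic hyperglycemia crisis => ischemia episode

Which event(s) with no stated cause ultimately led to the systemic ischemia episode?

the severe hypoxia, the transient tachycardia crisis

Tracing upstream from the systemic ischemia episode: the systemic ischemia episode ← the transient bronchospasm episode ← the ischemia episode ← the mild ischemia event ← the severe hypoxia.
A separate upstream branch: the systemic ischemia episode ← the transient bronchospasm episode ← the transient tachycardia crisis.
Each of those chain origins has no stated cause.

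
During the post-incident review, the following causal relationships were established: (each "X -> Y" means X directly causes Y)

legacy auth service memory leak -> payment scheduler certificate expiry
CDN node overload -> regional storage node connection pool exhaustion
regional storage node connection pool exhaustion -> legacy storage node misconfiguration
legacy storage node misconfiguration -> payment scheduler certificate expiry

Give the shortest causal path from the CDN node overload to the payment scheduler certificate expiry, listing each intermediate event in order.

the CDN node overload → the regional storage node connection pool exhaustion
the regional storage node connection pool exhaustion → the legacy storage node misconfiguration
the legacy storage node misconfiguration → the payment scheduler certificate expiry
Length: 3 steps.

the CDN node overload → the regional storage node connection pool exhaustion → the legacy storage node misconfiguration → the payment scheduler certificate expiry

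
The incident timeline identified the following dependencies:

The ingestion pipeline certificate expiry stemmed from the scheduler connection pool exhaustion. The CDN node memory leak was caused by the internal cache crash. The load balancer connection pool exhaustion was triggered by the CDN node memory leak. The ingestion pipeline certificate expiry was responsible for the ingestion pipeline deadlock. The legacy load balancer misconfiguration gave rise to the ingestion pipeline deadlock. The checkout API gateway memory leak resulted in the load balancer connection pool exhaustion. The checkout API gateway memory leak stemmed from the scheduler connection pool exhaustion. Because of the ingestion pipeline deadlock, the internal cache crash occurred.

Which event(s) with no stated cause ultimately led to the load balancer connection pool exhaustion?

the legacy load balancer misconfiguration, the scheduler connection pool exhaustion

Tracing upstream from the load balancer connection pool exhaustion: the load balancer connection pool exhaustion ← the checkout API gateway memory leak ← the scheduler connection pool exhaustion.
A separate upstream branch: the load balancer connection pool exhaustion ← the CDN node memory leak ← the internal cache crash ← the ingestion pipeline deadlock ← the legacy load balancer misconfiguration.
Each of those chain origins has no stated cause.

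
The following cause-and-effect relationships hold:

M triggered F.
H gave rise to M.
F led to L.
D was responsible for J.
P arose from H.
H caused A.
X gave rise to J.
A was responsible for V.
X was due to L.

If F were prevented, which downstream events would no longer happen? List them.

L, X

Downstream of F: L, X, J.
Of those, still caused via another path: J.
The remainder have no surviving cause.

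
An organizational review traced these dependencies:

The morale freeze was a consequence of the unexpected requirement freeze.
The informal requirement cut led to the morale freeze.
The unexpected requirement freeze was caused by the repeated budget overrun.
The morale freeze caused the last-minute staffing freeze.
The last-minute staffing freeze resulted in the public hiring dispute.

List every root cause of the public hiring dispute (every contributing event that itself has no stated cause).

Tracing upstream from the public hiring dispute: the public hiring dispute ← the last-minute staffing freeze ← the morale freeze ← the informal requirement cut.
A separate upstream branch: the public hiring dispute ← the last-minute staffing freeze ← the morale freeze ← the unexpected requirement freeze ← the repeated budget overrun.
Each of those chain origins has no stated cause.

the informal requirement cut, the repeated budget overrun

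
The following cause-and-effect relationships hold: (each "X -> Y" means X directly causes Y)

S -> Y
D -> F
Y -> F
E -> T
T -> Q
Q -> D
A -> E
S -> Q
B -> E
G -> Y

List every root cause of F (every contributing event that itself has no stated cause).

A, B, G, S

Tracing upstream from F: F ← D ← Q ← T ← E ← A.
A separate upstream branch: F ← Y ← S.
A separate upstream branch: F ← D ← Q ← T ← E ← B.
A separate upstream branch: F ← Y ← G.
Each of those chain origins has no stated cause.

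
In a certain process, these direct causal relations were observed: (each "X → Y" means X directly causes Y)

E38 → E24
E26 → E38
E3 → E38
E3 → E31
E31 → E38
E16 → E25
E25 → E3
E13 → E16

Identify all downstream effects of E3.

Direct effects: E31, E38.
2 steps out: E24.
Not reachable from it: E13, E16, E25, E26.

E24, E31, E38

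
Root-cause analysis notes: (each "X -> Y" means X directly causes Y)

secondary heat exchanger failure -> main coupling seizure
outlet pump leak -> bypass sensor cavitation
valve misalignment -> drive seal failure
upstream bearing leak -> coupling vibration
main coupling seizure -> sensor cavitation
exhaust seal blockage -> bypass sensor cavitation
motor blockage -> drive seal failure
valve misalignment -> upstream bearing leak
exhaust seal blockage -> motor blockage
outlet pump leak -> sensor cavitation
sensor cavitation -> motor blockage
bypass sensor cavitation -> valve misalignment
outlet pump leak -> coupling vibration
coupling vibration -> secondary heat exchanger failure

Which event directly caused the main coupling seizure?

the secondary heat exchanger failure

Upstream contributors include the exhaust seal blockage, the outlet pump leak, the bypass sensor cavitation, the valve misalignment, the upstream bearing leak, the coupling vibration, but only the secondary heat exchanger failure feeds directly into the main coupling seizure.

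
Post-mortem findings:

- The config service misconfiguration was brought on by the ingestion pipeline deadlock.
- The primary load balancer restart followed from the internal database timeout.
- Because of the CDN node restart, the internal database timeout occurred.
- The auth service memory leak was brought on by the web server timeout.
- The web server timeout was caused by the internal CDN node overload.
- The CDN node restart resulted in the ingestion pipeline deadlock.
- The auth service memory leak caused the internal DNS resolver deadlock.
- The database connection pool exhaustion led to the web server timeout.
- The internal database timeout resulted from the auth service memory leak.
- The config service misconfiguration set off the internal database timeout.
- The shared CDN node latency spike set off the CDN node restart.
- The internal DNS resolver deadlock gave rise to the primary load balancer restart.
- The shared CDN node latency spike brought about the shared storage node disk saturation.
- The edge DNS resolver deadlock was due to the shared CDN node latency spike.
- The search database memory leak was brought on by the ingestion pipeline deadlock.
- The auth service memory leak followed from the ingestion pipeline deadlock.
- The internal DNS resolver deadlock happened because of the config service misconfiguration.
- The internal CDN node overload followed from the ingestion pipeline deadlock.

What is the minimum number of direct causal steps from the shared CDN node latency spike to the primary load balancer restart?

Shortest chain: the shared CDN node latency spike → the CDN node restart → the internal database timeout → the primary load balancer restart.

3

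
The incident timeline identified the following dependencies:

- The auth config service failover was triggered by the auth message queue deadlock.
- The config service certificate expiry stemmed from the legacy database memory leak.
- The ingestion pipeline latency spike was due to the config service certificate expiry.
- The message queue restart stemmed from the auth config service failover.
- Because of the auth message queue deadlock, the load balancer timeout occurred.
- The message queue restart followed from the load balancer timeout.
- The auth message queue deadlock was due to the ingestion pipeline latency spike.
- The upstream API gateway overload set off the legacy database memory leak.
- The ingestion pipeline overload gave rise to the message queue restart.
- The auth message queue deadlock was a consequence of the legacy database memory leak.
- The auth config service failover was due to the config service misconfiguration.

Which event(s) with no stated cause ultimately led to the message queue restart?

Tracing upstream from the message queue restart: the message queue restart ← the auth config service failover ← the auth message queue deadlock ← the legacy database memory leak ← the upstream API gateway overload.
A separate upstream branch: the message queue restart ← the auth config service failover ← the config service misconfiguration.
A separate upstream branch: the message queue restart ← the ingestion pipeline overload.
Each of those chain origins has no stated cause.

the config service misconfiguration, the ingestion pipeline overload, the upstream API gateway overload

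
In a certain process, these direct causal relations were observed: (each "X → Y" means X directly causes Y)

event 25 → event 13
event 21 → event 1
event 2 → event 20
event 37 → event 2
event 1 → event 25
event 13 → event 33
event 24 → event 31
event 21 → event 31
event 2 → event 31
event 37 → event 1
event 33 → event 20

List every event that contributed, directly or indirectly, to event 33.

event 1, event 13, event 21, event 25, event 37

Immediate cause of event 33: event 13.
Further upstream: event 37, event 21, event 1, event 25.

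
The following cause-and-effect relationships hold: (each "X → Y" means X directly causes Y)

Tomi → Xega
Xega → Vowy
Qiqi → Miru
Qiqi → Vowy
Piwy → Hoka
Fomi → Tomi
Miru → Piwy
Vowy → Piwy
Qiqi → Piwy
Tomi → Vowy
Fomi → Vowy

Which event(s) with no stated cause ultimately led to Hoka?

Tracing upstream from Hoka: Hoka ← Piwy ← Vowy ← Fomi.
A separate upstream branch: Hoka ← Piwy ← Qiqi.
Each of those chain origins has no stated cause.

Fomi, Qiqi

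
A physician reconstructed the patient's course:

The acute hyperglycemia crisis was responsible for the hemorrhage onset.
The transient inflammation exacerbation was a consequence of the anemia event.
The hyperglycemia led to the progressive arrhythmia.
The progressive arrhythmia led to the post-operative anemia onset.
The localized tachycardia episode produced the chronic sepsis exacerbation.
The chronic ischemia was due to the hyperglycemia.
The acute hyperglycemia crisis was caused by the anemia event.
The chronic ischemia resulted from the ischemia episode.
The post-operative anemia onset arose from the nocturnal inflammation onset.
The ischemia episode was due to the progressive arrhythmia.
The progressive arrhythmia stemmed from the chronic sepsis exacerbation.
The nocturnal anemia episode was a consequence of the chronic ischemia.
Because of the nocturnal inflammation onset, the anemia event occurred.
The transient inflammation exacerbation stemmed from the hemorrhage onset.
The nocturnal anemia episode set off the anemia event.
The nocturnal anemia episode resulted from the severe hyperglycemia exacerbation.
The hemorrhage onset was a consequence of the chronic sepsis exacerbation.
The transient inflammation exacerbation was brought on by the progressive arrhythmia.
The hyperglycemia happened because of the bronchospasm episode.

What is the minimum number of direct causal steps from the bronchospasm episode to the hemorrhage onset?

Shortest chain: the bronchospasm episode → the hyperglycemia → the chronic ischemia → the nocturnal anemia episode → the anemia event → the acute hyperglycemia crisis → the hemorrhage onset.

6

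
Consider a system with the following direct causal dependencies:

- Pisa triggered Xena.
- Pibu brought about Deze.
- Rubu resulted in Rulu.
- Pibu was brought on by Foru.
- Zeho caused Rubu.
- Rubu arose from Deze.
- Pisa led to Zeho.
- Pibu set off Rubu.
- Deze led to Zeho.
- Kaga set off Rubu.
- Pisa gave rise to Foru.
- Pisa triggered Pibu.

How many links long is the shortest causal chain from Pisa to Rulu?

3

Shortest chain: Pisa → Pibu → Rubu → Rulu.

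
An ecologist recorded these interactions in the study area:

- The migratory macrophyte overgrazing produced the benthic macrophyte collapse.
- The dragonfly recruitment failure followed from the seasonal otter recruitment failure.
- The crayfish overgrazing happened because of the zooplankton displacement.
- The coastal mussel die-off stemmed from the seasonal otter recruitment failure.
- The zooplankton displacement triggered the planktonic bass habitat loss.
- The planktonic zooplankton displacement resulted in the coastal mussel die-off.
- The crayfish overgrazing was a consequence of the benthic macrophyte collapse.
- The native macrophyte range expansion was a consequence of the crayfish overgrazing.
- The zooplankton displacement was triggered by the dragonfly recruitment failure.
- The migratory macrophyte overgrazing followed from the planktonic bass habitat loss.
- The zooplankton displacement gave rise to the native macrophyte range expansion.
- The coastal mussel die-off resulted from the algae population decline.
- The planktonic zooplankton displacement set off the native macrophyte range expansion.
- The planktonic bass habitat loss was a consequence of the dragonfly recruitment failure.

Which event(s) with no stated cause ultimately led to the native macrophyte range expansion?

Tracing upstream from the native macrophyte range expansion: the native macrophyte range expansion ← the zooplankton displacement ← the dragonfly recruitment failure ← the seasonal otter recruitment failure.
A separate upstream branch: the native macrophyte range expansion ← the planktonic zooplankton displacement.
Each of those chain origins has no stated cause.

the planktonic zooplankton displacement, the seasonal otter recruitment failure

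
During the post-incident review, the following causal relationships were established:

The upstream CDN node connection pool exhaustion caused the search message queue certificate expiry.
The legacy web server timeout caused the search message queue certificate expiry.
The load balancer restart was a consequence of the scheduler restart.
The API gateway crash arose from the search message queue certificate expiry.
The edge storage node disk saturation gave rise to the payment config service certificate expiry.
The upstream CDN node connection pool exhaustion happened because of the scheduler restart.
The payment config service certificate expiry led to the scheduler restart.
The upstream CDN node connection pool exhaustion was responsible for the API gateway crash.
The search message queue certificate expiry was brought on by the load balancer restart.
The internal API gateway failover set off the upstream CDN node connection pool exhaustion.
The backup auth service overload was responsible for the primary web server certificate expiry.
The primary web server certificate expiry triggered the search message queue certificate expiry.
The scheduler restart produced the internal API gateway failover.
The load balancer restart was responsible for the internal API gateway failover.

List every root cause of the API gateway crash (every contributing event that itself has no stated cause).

Tracing upstream from the API gateway crash: the API gateway crash ← the search message queue certificate expiry ← the primary web server certificate expiry ← the backup auth service overload.
A separate upstream branch: the API gateway crash ← the upstream CDN node connection pool exhaustion ← the scheduler restart ← the payment config service certificate expiry ← the edge storage node disk saturation.
A separate upstream branch: the API gateway crash ← the search message queue certificate expiry ← the legacy web server timeout.
Each of those chain origins has no stated cause.

the backup auth service overload, the edge storage node disk saturation, the legacy web server timeout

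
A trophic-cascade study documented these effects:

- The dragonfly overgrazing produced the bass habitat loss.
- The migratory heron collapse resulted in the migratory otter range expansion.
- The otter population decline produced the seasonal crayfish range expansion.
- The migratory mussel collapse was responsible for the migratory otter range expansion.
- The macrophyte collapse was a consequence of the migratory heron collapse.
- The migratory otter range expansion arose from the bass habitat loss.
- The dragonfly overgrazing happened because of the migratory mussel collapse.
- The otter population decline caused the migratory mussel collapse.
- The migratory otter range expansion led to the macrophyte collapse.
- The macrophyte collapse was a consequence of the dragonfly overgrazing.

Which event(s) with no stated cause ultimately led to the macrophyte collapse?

Tracing upstream from the macrophyte collapse: the macrophyte collapse ← the dragonfly overgrazing ← the migratory mussel collapse ← the otter population decline.
A separate upstream branch: the macrophyte collapse ← the migratory heron collapse.
Each of those chain origins has no stated cause.

the migratory heron collapse, the otter population decline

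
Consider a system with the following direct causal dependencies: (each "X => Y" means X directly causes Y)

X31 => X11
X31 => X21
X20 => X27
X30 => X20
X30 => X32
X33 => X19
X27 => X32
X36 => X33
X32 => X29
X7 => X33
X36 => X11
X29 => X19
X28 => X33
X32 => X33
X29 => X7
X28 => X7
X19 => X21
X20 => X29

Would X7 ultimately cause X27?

X7 leads to X33, X19, X21; X27 is not among them.

No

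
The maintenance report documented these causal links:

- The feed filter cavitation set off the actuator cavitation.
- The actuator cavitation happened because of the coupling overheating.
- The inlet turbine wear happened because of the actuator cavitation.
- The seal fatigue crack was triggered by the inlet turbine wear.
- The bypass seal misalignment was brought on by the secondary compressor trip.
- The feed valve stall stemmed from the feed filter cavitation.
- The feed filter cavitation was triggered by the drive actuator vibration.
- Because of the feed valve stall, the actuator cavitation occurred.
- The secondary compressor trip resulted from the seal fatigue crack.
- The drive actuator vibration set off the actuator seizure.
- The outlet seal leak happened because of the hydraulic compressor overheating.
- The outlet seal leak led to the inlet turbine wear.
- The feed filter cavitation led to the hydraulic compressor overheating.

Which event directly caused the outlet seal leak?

the hydraulic compressor overheating

Upstream contributors include the drive actuator vibration, the feed filter cavitation, but only the hydraulic compressor overheating feeds directly into the outlet seal leak.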